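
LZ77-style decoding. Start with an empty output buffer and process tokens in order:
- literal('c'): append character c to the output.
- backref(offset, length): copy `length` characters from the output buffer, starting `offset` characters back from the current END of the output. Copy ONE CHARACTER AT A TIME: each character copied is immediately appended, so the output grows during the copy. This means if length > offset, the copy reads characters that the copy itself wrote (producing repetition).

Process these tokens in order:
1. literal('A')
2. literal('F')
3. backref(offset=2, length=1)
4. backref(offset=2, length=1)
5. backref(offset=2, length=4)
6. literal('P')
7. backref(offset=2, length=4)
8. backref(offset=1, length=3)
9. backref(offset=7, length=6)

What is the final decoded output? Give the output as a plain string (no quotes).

Token 1: literal('A'). Output: "A"
Token 2: literal('F'). Output: "AF"
Token 3: backref(off=2, len=1). Copied 'A' from pos 0. Output: "AFA"
Token 4: backref(off=2, len=1). Copied 'F' from pos 1. Output: "AFAF"
Token 5: backref(off=2, len=4) (overlapping!). Copied 'AFAF' from pos 2. Output: "AFAFAFAF"
Token 6: literal('P'). Output: "AFAFAFAFP"
Token 7: backref(off=2, len=4) (overlapping!). Copied 'FPFP' from pos 7. Output: "AFAFAFAFPFPFP"
Token 8: backref(off=1, len=3) (overlapping!). Copied 'PPP' from pos 12. Output: "AFAFAFAFPFPFPPPP"
Token 9: backref(off=7, len=6). Copied 'FPFPPP' from pos 9. Output: "AFAFAFAFPFPFPPPPFPFPPP"

Answer: AFAFAFAFPFPFPPPPFPFPPP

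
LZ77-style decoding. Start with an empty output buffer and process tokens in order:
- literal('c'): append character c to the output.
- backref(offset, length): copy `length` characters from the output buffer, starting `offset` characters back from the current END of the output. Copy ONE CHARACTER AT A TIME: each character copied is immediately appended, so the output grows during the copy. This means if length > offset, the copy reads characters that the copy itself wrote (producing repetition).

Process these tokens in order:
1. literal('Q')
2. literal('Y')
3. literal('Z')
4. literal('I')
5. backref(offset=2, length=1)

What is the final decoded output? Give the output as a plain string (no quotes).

Answer: QYZIZ

Derivation:
Token 1: literal('Q'). Output: "Q"
Token 2: literal('Y'). Output: "QY"
Token 3: literal('Z'). Output: "QYZ"
Token 4: literal('I'). Output: "QYZI"
Token 5: backref(off=2, len=1). Copied 'Z' from pos 2. Output: "QYZIZ"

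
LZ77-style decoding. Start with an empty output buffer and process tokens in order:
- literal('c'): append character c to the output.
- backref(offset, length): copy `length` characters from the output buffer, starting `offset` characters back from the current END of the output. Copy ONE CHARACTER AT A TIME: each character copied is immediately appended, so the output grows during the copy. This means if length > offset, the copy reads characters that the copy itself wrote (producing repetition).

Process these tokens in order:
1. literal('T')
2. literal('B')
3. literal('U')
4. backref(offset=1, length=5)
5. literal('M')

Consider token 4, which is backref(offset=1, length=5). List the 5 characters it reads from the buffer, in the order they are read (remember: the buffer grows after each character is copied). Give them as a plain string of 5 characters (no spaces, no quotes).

Answer: UUUUU

Derivation:
Token 1: literal('T'). Output: "T"
Token 2: literal('B'). Output: "TB"
Token 3: literal('U'). Output: "TBU"
Token 4: backref(off=1, len=5). Buffer before: "TBU" (len 3)
  byte 1: read out[2]='U', append. Buffer now: "TBUU"
  byte 2: read out[3]='U', append. Buffer now: "TBUUU"
  byte 3: read out[4]='U', append. Buffer now: "TBUUUU"
  byte 4: read out[5]='U', append. Buffer now: "TBUUUUU"
  byte 5: read out[6]='U', append. Buffer now: "TBUUUUUU"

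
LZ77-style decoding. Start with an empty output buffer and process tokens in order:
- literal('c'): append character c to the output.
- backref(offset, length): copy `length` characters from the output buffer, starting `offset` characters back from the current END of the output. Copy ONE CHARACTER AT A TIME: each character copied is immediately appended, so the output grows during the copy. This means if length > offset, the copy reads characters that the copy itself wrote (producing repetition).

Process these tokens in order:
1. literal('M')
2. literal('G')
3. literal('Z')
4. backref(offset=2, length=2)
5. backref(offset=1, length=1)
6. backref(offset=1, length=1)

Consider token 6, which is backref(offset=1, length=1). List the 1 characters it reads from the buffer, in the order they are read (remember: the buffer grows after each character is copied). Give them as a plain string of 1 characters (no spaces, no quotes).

Token 1: literal('M'). Output: "M"
Token 2: literal('G'). Output: "MG"
Token 3: literal('Z'). Output: "MGZ"
Token 4: backref(off=2, len=2). Copied 'GZ' from pos 1. Output: "MGZGZ"
Token 5: backref(off=1, len=1). Copied 'Z' from pos 4. Output: "MGZGZZ"
Token 6: backref(off=1, len=1). Buffer before: "MGZGZZ" (len 6)
  byte 1: read out[5]='Z', append. Buffer now: "MGZGZZZ"

Answer: Z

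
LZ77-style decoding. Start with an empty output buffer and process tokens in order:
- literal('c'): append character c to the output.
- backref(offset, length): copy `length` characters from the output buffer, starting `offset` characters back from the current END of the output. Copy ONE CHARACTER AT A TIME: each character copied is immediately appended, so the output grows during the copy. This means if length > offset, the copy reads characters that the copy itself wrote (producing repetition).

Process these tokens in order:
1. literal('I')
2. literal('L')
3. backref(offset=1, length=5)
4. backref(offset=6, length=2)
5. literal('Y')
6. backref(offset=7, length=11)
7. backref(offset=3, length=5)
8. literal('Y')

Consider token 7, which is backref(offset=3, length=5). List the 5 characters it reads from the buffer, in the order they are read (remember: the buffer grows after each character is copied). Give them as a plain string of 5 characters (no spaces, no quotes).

Token 1: literal('I'). Output: "I"
Token 2: literal('L'). Output: "IL"
Token 3: backref(off=1, len=5) (overlapping!). Copied 'LLLLL' from pos 1. Output: "ILLLLLL"
Token 4: backref(off=6, len=2). Copied 'LL' from pos 1. Output: "ILLLLLLLL"
Token 5: literal('Y'). Output: "ILLLLLLLLY"
Token 6: backref(off=7, len=11) (overlapping!). Copied 'LLLLLLYLLLL' from pos 3. Output: "ILLLLLLLLYLLLLLLYLLLL"
Token 7: backref(off=3, len=5). Buffer before: "ILLLLLLLLYLLLLLLYLLLL" (len 21)
  byte 1: read out[18]='L', append. Buffer now: "ILLLLLLLLYLLLLLLYLLLLL"
  byte 2: read out[19]='L', append. Buffer now: "ILLLLLLLLYLLLLLLYLLLLLL"
  byte 3: read out[20]='L', append. Buffer now: "ILLLLLLLLYLLLLLLYLLLLLLL"
  byte 4: read out[21]='L', append. Buffer now: "ILLLLLLLLYLLLLLLYLLLLLLLL"
  byte 5: read out[22]='L', append. Buffer now: "ILLLLLLLLYLLLLLLYLLLLLLLLL"

Answer: LLLLL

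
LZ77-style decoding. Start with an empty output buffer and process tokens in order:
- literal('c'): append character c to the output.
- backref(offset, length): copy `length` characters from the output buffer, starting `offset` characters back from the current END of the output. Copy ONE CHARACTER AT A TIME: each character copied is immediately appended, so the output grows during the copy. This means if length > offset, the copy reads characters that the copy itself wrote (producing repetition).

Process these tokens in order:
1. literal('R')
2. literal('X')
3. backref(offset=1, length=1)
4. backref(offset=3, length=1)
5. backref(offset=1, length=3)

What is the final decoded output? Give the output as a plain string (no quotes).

Answer: RXXRRRR

Derivation:
Token 1: literal('R'). Output: "R"
Token 2: literal('X'). Output: "RX"
Token 3: backref(off=1, len=1). Copied 'X' from pos 1. Output: "RXX"
Token 4: backref(off=3, len=1). Copied 'R' from pos 0. Output: "RXXR"
Token 5: backref(off=1, len=3) (overlapping!). Copied 'RRR' from pos 3. Output: "RXXRRRR"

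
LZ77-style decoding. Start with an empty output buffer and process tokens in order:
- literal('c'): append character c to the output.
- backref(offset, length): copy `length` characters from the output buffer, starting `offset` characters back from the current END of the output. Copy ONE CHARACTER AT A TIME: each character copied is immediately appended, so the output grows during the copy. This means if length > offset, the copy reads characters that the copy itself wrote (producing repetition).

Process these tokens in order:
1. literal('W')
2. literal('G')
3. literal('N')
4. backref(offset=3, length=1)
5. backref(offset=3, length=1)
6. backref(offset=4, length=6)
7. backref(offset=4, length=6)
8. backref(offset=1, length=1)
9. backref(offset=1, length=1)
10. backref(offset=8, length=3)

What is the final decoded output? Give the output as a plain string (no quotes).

Token 1: literal('W'). Output: "W"
Token 2: literal('G'). Output: "WG"
Token 3: literal('N'). Output: "WGN"
Token 4: backref(off=3, len=1). Copied 'W' from pos 0. Output: "WGNW"
Token 5: backref(off=3, len=1). Copied 'G' from pos 1. Output: "WGNWG"
Token 6: backref(off=4, len=6) (overlapping!). Copied 'GNWGGN' from pos 1. Output: "WGNWGGNWGGN"
Token 7: backref(off=4, len=6) (overlapping!). Copied 'WGGNWG' from pos 7. Output: "WGNWGGNWGGNWGGNWG"
Token 8: backref(off=1, len=1). Copied 'G' from pos 16. Output: "WGNWGGNWGGNWGGNWGG"
Token 9: backref(off=1, len=1). Copied 'G' from pos 17. Output: "WGNWGGNWGGNWGGNWGGG"
Token 10: backref(off=8, len=3). Copied 'WGG' from pos 11. Output: "WGNWGGNWGGNWGGNWGGGWGG"

Answer: WGNWGGNWGGNWGGNWGGGWGG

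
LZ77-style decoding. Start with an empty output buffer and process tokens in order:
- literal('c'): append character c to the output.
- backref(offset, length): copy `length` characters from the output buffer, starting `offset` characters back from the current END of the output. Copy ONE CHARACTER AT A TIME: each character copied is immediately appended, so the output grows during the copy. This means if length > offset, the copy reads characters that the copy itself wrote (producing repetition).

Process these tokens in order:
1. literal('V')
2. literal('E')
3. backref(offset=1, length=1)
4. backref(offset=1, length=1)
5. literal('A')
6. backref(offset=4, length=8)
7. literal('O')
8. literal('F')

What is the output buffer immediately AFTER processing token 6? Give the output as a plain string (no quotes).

Answer: VEEEAEEEAEEEA

Derivation:
Token 1: literal('V'). Output: "V"
Token 2: literal('E'). Output: "VE"
Token 3: backref(off=1, len=1). Copied 'E' from pos 1. Output: "VEE"
Token 4: backref(off=1, len=1). Copied 'E' from pos 2. Output: "VEEE"
Token 5: literal('A'). Output: "VEEEA"
Token 6: backref(off=4, len=8) (overlapping!). Copied 'EEEAEEEA' from pos 1. Output: "VEEEAEEEAEEEA"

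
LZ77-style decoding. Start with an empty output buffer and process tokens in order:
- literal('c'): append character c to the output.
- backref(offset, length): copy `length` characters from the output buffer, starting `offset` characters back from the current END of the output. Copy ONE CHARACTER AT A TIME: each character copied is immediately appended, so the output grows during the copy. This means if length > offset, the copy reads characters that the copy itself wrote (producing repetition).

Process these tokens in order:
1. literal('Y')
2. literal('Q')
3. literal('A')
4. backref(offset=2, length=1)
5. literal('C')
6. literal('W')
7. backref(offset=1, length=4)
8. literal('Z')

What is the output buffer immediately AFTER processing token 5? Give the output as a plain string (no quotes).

Answer: YQAQC

Derivation:
Token 1: literal('Y'). Output: "Y"
Token 2: literal('Q'). Output: "YQ"
Token 3: literal('A'). Output: "YQA"
Token 4: backref(off=2, len=1). Copied 'Q' from pos 1. Output: "YQAQ"
Token 5: literal('C'). Output: "YQAQC"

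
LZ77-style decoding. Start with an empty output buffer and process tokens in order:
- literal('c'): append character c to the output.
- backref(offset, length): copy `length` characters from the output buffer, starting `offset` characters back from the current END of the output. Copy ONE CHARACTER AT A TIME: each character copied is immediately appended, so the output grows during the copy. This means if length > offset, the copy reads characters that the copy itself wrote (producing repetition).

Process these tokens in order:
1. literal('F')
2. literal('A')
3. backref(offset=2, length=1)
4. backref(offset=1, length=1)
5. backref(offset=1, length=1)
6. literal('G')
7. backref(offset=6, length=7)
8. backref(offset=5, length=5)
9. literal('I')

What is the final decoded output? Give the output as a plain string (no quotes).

Token 1: literal('F'). Output: "F"
Token 2: literal('A'). Output: "FA"
Token 3: backref(off=2, len=1). Copied 'F' from pos 0. Output: "FAF"
Token 4: backref(off=1, len=1). Copied 'F' from pos 2. Output: "FAFF"
Token 5: backref(off=1, len=1). Copied 'F' from pos 3. Output: "FAFFF"
Token 6: literal('G'). Output: "FAFFFG"
Token 7: backref(off=6, len=7) (overlapping!). Copied 'FAFFFGF' from pos 0. Output: "FAFFFGFAFFFGF"
Token 8: backref(off=5, len=5). Copied 'FFFGF' from pos 8. Output: "FAFFFGFAFFFGFFFFGF"
Token 9: literal('I'). Output: "FAFFFGFAFFFGFFFFGFI"

Answer: FAFFFGFAFFFGFFFFGFI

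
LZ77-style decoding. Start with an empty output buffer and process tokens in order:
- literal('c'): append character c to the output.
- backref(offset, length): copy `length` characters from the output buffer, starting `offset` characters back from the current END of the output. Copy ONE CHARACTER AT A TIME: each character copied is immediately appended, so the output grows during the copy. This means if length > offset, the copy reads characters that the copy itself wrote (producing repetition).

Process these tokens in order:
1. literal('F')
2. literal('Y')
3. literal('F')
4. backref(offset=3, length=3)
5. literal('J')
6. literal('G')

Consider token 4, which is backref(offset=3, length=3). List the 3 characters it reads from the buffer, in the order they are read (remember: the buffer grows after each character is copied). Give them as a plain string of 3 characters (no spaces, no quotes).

Answer: FYF

Derivation:
Token 1: literal('F'). Output: "F"
Token 2: literal('Y'). Output: "FY"
Token 3: literal('F'). Output: "FYF"
Token 4: backref(off=3, len=3). Buffer before: "FYF" (len 3)
  byte 1: read out[0]='F', append. Buffer now: "FYFF"
  byte 2: read out[1]='Y', append. Buffer now: "FYFFY"
  byte 3: read out[2]='F', append. Buffer now: "FYFFYF"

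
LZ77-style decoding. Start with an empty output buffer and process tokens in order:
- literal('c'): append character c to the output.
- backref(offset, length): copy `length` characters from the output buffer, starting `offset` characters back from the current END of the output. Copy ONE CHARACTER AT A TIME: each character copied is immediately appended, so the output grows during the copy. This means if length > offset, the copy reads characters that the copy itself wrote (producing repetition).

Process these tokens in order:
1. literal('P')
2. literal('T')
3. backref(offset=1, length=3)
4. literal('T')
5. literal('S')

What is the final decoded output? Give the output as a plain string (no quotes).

Token 1: literal('P'). Output: "P"
Token 2: literal('T'). Output: "PT"
Token 3: backref(off=1, len=3) (overlapping!). Copied 'TTT' from pos 1. Output: "PTTTT"
Token 4: literal('T'). Output: "PTTTTT"
Token 5: literal('S'). Output: "PTTTTTS"

Answer: PTTTTTS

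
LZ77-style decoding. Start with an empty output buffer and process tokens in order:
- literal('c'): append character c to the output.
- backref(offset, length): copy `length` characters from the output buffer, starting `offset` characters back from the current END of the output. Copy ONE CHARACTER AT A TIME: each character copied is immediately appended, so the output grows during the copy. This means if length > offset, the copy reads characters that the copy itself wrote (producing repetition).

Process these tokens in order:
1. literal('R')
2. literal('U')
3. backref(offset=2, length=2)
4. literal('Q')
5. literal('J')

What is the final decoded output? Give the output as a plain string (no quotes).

Token 1: literal('R'). Output: "R"
Token 2: literal('U'). Output: "RU"
Token 3: backref(off=2, len=2). Copied 'RU' from pos 0. Output: "RURU"
Token 4: literal('Q'). Output: "RURUQ"
Token 5: literal('J'). Output: "RURUQJ"

Answer: RURUQJ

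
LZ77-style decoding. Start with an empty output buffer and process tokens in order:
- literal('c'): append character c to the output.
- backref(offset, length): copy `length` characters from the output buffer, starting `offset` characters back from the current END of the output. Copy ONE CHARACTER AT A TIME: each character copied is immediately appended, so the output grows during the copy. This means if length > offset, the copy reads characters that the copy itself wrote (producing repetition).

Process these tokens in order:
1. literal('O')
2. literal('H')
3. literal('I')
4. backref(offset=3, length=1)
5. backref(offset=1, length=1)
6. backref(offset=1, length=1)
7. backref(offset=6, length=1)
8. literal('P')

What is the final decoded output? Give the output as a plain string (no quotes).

Token 1: literal('O'). Output: "O"
Token 2: literal('H'). Output: "OH"
Token 3: literal('I'). Output: "OHI"
Token 4: backref(off=3, len=1). Copied 'O' from pos 0. Output: "OHIO"
Token 5: backref(off=1, len=1). Copied 'O' from pos 3. Output: "OHIOO"
Token 6: backref(off=1, len=1). Copied 'O' from pos 4. Output: "OHIOOO"
Token 7: backref(off=6, len=1). Copied 'O' from pos 0. Output: "OHIOOOO"
Token 8: literal('P'). Output: "OHIOOOOP"

Answer: OHIOOOOP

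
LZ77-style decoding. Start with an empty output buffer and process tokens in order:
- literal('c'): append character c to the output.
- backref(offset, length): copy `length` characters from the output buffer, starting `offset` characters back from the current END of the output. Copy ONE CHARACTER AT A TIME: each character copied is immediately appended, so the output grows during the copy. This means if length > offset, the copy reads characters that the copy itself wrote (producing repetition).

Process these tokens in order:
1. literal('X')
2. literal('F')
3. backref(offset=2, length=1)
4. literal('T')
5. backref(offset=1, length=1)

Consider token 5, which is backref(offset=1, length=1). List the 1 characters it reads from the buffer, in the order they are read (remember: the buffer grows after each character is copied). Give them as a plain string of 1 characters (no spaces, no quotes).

Answer: T

Derivation:
Token 1: literal('X'). Output: "X"
Token 2: literal('F'). Output: "XF"
Token 3: backref(off=2, len=1). Copied 'X' from pos 0. Output: "XFX"
Token 4: literal('T'). Output: "XFXT"
Token 5: backref(off=1, len=1). Buffer before: "XFXT" (len 4)
  byte 1: read out[3]='T', append. Buffer now: "XFXTT"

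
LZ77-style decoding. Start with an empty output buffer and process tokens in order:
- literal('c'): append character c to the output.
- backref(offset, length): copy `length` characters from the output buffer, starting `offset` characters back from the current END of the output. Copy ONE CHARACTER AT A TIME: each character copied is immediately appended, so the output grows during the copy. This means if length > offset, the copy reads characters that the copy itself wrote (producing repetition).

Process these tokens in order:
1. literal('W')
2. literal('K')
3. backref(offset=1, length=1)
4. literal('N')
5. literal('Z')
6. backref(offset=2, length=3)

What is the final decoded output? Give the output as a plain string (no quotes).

Token 1: literal('W'). Output: "W"
Token 2: literal('K'). Output: "WK"
Token 3: backref(off=1, len=1). Copied 'K' from pos 1. Output: "WKK"
Token 4: literal('N'). Output: "WKKN"
Token 5: literal('Z'). Output: "WKKNZ"
Token 6: backref(off=2, len=3) (overlapping!). Copied 'NZN' from pos 3. Output: "WKKNZNZN"

Answer: WKKNZNZN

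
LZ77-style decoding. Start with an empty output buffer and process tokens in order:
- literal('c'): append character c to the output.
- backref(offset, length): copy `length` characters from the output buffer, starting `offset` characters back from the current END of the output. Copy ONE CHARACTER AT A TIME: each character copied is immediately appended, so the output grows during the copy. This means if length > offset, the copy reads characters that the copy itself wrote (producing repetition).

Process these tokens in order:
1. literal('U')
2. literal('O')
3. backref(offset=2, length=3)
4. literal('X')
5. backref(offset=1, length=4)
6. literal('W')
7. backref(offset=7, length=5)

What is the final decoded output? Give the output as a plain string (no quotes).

Token 1: literal('U'). Output: "U"
Token 2: literal('O'). Output: "UO"
Token 3: backref(off=2, len=3) (overlapping!). Copied 'UOU' from pos 0. Output: "UOUOU"
Token 4: literal('X'). Output: "UOUOUX"
Token 5: backref(off=1, len=4) (overlapping!). Copied 'XXXX' from pos 5. Output: "UOUOUXXXXX"
Token 6: literal('W'). Output: "UOUOUXXXXXW"
Token 7: backref(off=7, len=5). Copied 'UXXXX' from pos 4. Output: "UOUOUXXXXXWUXXXX"

Answer: UOUOUXXXXXWUXXXX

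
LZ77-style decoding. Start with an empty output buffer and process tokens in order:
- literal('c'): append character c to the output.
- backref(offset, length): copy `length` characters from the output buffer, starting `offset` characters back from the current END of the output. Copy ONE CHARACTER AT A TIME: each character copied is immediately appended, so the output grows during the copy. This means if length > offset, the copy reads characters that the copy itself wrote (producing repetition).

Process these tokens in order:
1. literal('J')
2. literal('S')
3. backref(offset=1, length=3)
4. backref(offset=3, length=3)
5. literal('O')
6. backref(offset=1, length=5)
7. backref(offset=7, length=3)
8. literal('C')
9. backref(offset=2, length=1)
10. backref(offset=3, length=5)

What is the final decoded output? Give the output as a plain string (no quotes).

Answer: JSSSSSSSOOOOOOSOOCOOCOOC

Derivation:
Token 1: literal('J'). Output: "J"
Token 2: literal('S'). Output: "JS"
Token 3: backref(off=1, len=3) (overlapping!). Copied 'SSS' from pos 1. Output: "JSSSS"
Token 4: backref(off=3, len=3). Copied 'SSS' from pos 2. Output: "JSSSSSSS"
Token 5: literal('O'). Output: "JSSSSSSSO"
Token 6: backref(off=1, len=5) (overlapping!). Copied 'OOOOO' from pos 8. Output: "JSSSSSSSOOOOOO"
Token 7: backref(off=7, len=3). Copied 'SOO' from pos 7. Output: "JSSSSSSSOOOOOOSOO"
Token 8: literal('C'). Output: "JSSSSSSSOOOOOOSOOC"
Token 9: backref(off=2, len=1). Copied 'O' from pos 16. Output: "JSSSSSSSOOOOOOSOOCO"
Token 10: backref(off=3, len=5) (overlapping!). Copied 'OCOOC' from pos 16. Output: "JSSSSSSSOOOOOOSOOCOOCOOC"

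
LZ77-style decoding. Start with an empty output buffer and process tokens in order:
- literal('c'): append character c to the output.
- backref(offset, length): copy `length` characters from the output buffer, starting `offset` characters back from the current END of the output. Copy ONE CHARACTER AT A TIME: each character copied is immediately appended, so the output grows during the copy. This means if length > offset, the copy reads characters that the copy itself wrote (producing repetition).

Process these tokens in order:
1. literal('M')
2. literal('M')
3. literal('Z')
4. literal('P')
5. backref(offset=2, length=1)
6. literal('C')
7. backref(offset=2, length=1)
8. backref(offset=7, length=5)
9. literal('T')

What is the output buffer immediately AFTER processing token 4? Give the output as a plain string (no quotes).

Answer: MMZP

Derivation:
Token 1: literal('M'). Output: "M"
Token 2: literal('M'). Output: "MM"
Token 3: literal('Z'). Output: "MMZ"
Token 4: literal('P'). Output: "MMZP"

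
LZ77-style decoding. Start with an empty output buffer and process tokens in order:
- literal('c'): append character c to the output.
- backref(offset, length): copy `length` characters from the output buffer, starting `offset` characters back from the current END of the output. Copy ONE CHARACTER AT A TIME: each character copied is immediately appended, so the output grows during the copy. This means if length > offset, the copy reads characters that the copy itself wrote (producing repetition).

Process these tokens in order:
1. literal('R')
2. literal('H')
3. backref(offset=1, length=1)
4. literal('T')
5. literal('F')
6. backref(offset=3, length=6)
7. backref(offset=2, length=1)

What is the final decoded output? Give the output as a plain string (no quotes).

Token 1: literal('R'). Output: "R"
Token 2: literal('H'). Output: "RH"
Token 3: backref(off=1, len=1). Copied 'H' from pos 1. Output: "RHH"
Token 4: literal('T'). Output: "RHHT"
Token 5: literal('F'). Output: "RHHTF"
Token 6: backref(off=3, len=6) (overlapping!). Copied 'HTFHTF' from pos 2. Output: "RHHTFHTFHTF"
Token 7: backref(off=2, len=1). Copied 'T' from pos 9. Output: "RHHTFHTFHTFT"

Answer: RHHTFHTFHTFT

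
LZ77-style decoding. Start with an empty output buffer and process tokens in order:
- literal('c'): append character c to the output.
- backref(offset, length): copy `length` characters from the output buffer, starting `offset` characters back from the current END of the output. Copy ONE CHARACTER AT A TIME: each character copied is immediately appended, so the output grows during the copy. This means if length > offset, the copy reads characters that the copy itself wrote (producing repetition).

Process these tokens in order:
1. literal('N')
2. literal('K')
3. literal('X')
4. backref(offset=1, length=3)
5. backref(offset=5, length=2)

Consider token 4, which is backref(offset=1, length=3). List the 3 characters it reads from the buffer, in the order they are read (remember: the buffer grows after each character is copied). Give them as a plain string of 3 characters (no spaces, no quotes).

Answer: XXX

Derivation:
Token 1: literal('N'). Output: "N"
Token 2: literal('K'). Output: "NK"
Token 3: literal('X'). Output: "NKX"
Token 4: backref(off=1, len=3). Buffer before: "NKX" (len 3)
  byte 1: read out[2]='X', append. Buffer now: "NKXX"
  byte 2: read out[3]='X', append. Buffer now: "NKXXX"
  byte 3: read out[4]='X', append. Buffer now: "NKXXXX"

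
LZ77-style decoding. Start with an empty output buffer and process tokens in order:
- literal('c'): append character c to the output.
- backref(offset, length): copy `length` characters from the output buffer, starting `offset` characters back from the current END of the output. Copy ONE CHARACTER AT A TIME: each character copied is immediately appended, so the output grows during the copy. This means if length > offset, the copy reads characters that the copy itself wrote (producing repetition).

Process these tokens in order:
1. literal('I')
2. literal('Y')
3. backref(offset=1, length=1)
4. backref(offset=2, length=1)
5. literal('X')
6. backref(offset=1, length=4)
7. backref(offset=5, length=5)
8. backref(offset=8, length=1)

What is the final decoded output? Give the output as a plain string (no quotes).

Answer: IYYYXXXXXXXXXXX

Derivation:
Token 1: literal('I'). Output: "I"
Token 2: literal('Y'). Output: "IY"
Token 3: backref(off=1, len=1). Copied 'Y' from pos 1. Output: "IYY"
Token 4: backref(off=2, len=1). Copied 'Y' from pos 1. Output: "IYYY"
Token 5: literal('X'). Output: "IYYYX"
Token 6: backref(off=1, len=4) (overlapping!). Copied 'XXXX' from pos 4. Output: "IYYYXXXXX"
Token 7: backref(off=5, len=5). Copied 'XXXXX' from pos 4. Output: "IYYYXXXXXXXXXX"
Token 8: backref(off=8, len=1). Copied 'X' from pos 6. Output: "IYYYXXXXXXXXXXX"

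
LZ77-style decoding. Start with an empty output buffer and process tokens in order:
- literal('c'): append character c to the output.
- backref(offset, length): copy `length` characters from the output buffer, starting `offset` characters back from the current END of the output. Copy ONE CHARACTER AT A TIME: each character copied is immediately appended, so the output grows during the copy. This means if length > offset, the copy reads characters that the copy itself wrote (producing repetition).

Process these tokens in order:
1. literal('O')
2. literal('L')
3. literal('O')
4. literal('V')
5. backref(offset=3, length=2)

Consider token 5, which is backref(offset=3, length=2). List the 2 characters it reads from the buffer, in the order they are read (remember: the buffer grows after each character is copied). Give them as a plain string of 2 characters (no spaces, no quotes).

Token 1: literal('O'). Output: "O"
Token 2: literal('L'). Output: "OL"
Token 3: literal('O'). Output: "OLO"
Token 4: literal('V'). Output: "OLOV"
Token 5: backref(off=3, len=2). Buffer before: "OLOV" (len 4)
  byte 1: read out[1]='L', append. Buffer now: "OLOVL"
  byte 2: read out[2]='O', append. Buffer now: "OLOVLO"

Answer: LO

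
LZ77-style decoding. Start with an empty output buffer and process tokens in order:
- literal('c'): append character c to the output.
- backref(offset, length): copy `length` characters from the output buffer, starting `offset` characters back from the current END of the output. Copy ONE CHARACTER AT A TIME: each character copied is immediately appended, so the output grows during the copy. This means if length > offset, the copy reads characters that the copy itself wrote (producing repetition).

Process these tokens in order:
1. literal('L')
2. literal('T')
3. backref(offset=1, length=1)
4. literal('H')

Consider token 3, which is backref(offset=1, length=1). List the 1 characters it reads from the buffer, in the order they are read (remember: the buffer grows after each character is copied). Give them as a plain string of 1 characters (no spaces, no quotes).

Answer: T

Derivation:
Token 1: literal('L'). Output: "L"
Token 2: literal('T'). Output: "LT"
Token 3: backref(off=1, len=1). Buffer before: "LT" (len 2)
  byte 1: read out[1]='T', append. Buffer now: "LTT"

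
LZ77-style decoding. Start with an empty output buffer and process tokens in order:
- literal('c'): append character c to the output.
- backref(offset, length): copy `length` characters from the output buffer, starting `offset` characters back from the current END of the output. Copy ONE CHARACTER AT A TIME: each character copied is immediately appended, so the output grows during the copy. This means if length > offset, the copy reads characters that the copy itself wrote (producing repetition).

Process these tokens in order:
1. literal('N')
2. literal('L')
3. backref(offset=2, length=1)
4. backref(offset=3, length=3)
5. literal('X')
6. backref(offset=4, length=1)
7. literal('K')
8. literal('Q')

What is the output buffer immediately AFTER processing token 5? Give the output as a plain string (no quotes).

Answer: NLNNLNX

Derivation:
Token 1: literal('N'). Output: "N"
Token 2: literal('L'). Output: "NL"
Token 3: backref(off=2, len=1). Copied 'N' from pos 0. Output: "NLN"
Token 4: backref(off=3, len=3). Copied 'NLN' from pos 0. Output: "NLNNLN"
Token 5: literal('X'). Output: "NLNNLNX"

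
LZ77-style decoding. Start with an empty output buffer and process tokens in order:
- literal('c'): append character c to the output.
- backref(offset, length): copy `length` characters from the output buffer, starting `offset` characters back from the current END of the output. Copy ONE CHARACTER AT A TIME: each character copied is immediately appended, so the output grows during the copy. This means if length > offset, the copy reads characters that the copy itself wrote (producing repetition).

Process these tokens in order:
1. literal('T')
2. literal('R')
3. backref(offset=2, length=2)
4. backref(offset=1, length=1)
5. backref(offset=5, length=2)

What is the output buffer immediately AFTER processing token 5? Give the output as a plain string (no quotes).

Token 1: literal('T'). Output: "T"
Token 2: literal('R'). Output: "TR"
Token 3: backref(off=2, len=2). Copied 'TR' from pos 0. Output: "TRTR"
Token 4: backref(off=1, len=1). Copied 'R' from pos 3. Output: "TRTRR"
Token 5: backref(off=5, len=2). Copied 'TR' from pos 0. Output: "TRTRRTR"

Answer: TRTRRTR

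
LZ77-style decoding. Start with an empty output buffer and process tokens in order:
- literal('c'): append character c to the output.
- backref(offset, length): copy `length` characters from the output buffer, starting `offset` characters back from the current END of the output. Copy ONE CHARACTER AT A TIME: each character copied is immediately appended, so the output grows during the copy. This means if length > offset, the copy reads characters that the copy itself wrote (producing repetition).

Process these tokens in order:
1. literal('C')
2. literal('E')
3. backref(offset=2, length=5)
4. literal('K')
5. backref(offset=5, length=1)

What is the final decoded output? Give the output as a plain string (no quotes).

Answer: CECECECKE

Derivation:
Token 1: literal('C'). Output: "C"
Token 2: literal('E'). Output: "CE"
Token 3: backref(off=2, len=5) (overlapping!). Copied 'CECEC' from pos 0. Output: "CECECEC"
Token 4: literal('K'). Output: "CECECECK"
Token 5: backref(off=5, len=1). Copied 'E' from pos 3. Output: "CECECECKE"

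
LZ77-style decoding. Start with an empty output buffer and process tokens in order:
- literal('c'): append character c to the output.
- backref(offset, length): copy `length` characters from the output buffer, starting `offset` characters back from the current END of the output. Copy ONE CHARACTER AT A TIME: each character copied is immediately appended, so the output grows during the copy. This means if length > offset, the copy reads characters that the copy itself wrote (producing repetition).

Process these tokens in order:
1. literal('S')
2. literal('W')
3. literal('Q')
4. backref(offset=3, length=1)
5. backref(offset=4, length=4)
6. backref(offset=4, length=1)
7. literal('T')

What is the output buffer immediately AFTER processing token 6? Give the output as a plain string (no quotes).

Answer: SWQSSWQSS

Derivation:
Token 1: literal('S'). Output: "S"
Token 2: literal('W'). Output: "SW"
Token 3: literal('Q'). Output: "SWQ"
Token 4: backref(off=3, len=1). Copied 'S' from pos 0. Output: "SWQS"
Token 5: backref(off=4, len=4). Copied 'SWQS' from pos 0. Output: "SWQSSWQS"
Token 6: backref(off=4, len=1). Copied 'S' from pos 4. Output: "SWQSSWQSS"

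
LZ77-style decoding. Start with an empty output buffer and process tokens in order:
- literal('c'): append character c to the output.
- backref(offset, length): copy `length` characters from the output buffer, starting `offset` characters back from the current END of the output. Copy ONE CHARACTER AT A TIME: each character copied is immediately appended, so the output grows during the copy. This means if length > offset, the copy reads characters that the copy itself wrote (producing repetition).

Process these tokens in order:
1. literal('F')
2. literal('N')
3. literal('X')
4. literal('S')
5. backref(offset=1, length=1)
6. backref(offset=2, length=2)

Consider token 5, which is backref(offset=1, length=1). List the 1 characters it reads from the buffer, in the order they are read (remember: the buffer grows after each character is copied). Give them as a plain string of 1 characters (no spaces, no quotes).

Answer: S

Derivation:
Token 1: literal('F'). Output: "F"
Token 2: literal('N'). Output: "FN"
Token 3: literal('X'). Output: "FNX"
Token 4: literal('S'). Output: "FNXS"
Token 5: backref(off=1, len=1). Buffer before: "FNXS" (len 4)
  byte 1: read out[3]='S', append. Buffer now: "FNXSS"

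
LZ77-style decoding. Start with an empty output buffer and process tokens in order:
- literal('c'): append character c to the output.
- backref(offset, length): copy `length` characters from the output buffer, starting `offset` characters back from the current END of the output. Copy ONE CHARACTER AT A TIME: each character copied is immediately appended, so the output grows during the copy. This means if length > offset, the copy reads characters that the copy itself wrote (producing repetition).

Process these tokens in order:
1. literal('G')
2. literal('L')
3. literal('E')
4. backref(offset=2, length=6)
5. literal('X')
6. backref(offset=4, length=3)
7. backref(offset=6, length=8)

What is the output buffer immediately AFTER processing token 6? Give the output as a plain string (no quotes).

Answer: GLELELELEXELE

Derivation:
Token 1: literal('G'). Output: "G"
Token 2: literal('L'). Output: "GL"
Token 3: literal('E'). Output: "GLE"
Token 4: backref(off=2, len=6) (overlapping!). Copied 'LELELE' from pos 1. Output: "GLELELELE"
Token 5: literal('X'). Output: "GLELELELEX"
Token 6: backref(off=4, len=3). Copied 'ELE' from pos 6. Output: "GLELELELEXELE"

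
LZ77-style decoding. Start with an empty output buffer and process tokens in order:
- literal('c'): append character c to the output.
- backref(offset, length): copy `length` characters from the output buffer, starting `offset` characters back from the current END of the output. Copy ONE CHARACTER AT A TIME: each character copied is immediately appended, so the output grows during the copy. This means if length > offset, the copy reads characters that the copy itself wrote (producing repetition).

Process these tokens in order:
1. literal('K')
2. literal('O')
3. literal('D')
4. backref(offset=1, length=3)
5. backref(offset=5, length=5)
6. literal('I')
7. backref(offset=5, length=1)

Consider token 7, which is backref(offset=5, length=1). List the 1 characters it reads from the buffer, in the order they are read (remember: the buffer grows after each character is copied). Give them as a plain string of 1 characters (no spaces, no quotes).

Answer: D

Derivation:
Token 1: literal('K'). Output: "K"
Token 2: literal('O'). Output: "KO"
Token 3: literal('D'). Output: "KOD"
Token 4: backref(off=1, len=3) (overlapping!). Copied 'DDD' from pos 2. Output: "KODDDD"
Token 5: backref(off=5, len=5). Copied 'ODDDD' from pos 1. Output: "KODDDDODDDD"
Token 6: literal('I'). Output: "KODDDDODDDDI"
Token 7: backref(off=5, len=1). Buffer before: "KODDDDODDDDI" (len 12)
  byte 1: read out[7]='D', append. Buffer now: "KODDDDODDDDID"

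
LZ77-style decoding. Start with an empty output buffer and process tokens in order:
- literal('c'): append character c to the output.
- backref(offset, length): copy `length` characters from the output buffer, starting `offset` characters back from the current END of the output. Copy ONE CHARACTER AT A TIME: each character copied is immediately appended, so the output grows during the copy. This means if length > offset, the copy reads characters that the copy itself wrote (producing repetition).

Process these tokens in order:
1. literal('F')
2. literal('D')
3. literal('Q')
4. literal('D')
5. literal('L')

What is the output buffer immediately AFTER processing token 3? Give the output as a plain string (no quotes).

Token 1: literal('F'). Output: "F"
Token 2: literal('D'). Output: "FD"
Token 3: literal('Q'). Output: "FDQ"

Answer: FDQ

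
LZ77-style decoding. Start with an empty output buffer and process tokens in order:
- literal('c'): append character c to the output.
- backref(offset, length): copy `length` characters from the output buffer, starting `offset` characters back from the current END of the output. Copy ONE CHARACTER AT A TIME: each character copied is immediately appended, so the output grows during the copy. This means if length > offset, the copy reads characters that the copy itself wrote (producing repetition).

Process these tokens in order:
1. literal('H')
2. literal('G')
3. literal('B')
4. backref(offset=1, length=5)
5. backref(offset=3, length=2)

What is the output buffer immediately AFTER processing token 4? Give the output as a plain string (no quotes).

Answer: HGBBBBBB

Derivation:
Token 1: literal('H'). Output: "H"
Token 2: literal('G'). Output: "HG"
Token 3: literal('B'). Output: "HGB"
Token 4: backref(off=1, len=5) (overlapping!). Copied 'BBBBB' from pos 2. Output: "HGBBBBBB"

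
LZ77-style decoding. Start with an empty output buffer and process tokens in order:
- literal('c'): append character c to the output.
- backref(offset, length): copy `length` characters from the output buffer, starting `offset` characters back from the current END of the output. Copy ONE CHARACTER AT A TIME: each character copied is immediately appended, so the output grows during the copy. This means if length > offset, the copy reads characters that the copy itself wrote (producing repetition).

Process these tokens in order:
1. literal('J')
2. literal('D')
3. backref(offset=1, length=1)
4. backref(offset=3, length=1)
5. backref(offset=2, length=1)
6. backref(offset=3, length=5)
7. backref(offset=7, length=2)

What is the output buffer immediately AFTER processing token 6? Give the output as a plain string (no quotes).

Token 1: literal('J'). Output: "J"
Token 2: literal('D'). Output: "JD"
Token 3: backref(off=1, len=1). Copied 'D' from pos 1. Output: "JDD"
Token 4: backref(off=3, len=1). Copied 'J' from pos 0. Output: "JDDJ"
Token 5: backref(off=2, len=1). Copied 'D' from pos 2. Output: "JDDJD"
Token 6: backref(off=3, len=5) (overlapping!). Copied 'DJDDJ' from pos 2. Output: "JDDJDDJDDJ"

Answer: JDDJDDJDDJ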